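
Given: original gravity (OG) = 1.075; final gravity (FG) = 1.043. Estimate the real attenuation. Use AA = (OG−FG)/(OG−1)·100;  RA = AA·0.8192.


AA = (1.075 − 1.043)/(1.075 − 1)·100 = 42.6667
RA = 42.6667·0.8192

34.9525 %


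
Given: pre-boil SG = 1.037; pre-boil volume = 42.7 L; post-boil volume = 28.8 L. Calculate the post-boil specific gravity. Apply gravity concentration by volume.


SG_post = 1 + (SG_pre − 1)·V_pre/V_post
pts_pre = (1.037 − 1)·1000 = 37.0000
pts_post = 37.0000·42.7/28.8 = 54.8576
SG_post = 1 + 54.8576/1000

1.0549


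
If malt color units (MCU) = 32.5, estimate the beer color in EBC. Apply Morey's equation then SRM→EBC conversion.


SRM = 1.4922·MCU^0.6859;  EBC = SRM·1.97
SRM = 1.4922·32.5^0.6859 = 16.2490
EBC = 16.2490·1.97

32.0106 EBC


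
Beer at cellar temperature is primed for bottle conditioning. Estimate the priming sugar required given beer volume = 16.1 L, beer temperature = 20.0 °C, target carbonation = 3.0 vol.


residual = 14.695·(0.01821 + 0.09011·e^(−0.04·T));  sugar = (target − residual)·4.0·V
residual = 14.695·(0.01821 + 0.09011·e^(−0.04·20.0)) = 0.8626
sugar = (3.0 − 0.8626)·4.0·16.1

137.6497 g


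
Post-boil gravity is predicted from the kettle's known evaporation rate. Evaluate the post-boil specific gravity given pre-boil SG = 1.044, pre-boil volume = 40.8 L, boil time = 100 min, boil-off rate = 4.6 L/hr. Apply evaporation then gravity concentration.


V_post = V_pre − rate·(t/60);  SG_post = 1 + (SG_pre−1)·V_pre/V_post
V_post = 40.8 − 4.6·(100/60) = 33.1333
SG_post = 1 + (1.044 − 1)·40.8/33.1333

1.0542


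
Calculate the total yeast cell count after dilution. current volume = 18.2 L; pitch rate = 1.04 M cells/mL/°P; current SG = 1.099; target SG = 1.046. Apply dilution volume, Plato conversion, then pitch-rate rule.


V_w = V·((SG_c−1)/(SG_t−1)−1);  °P = 259 − 259/SG_t;  cells = rate·(V+V_w)·°P
V_w = 18.2·((1.099−1)/(1.046−1)−1) = 20.9696
V_final = 18.2 + 20.9696 = 39.1696
°P = 259 − 259/1.046 = 11.3901
cells = 1.04·39.1696·11.3901

463.9893 billion cells


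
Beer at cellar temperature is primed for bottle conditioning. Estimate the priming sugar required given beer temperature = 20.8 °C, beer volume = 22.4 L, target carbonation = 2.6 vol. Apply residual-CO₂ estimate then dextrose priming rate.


residual = 14.695·(0.01821 + 0.09011·e^(−0.04·T));  sugar = (target − residual)·4.0·V
residual = 14.695·(0.01821 + 0.09011·e^(−0.04·20.8)) = 0.8438
sugar = (2.6 − 0.8438)·4.0·22.4

157.3516 g


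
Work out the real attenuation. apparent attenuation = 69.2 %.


RA = AA · 0.8192
RA = 69.2 · 0.8192

56.6886 %


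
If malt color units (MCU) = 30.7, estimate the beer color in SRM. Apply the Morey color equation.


SRM = 1.4922 · MCU^0.6859
SRM = 1.4922 · 30.7^0.6859

15.6263 SRM


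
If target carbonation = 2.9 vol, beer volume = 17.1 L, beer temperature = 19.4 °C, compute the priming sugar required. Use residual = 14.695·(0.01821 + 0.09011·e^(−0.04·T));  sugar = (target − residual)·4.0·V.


residual = 14.695·(0.01821 + 0.09011·e^(−0.04·19.4)) = 0.8770
sugar = (2.9 − 0.8770)·4.0·17.1

138.3708 g


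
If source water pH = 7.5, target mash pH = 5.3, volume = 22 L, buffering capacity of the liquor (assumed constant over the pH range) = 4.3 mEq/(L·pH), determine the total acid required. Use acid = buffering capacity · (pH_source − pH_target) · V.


acid = 4.3 · (7.5 − 5.3) · 22

208.1200 mEq


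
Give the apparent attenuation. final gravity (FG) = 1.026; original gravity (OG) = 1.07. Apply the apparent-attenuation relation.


AA = (OG − FG)/(OG − 1) · 100
AA = (1.07 − 1.026)/(1.07 − 1) · 100

62.8571 %


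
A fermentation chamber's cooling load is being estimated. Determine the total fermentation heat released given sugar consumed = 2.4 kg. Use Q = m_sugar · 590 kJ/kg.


Q = 2.4 · 590

1416.0000 kJ


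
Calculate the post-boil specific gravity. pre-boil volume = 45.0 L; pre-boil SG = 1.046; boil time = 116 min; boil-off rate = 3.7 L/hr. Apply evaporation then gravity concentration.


V_post = V_pre − rate·(t/60);  SG_post = 1 + (SG_pre−1)·V_pre/V_post
V_post = 45.0 − 3.7·(116/60) = 37.8467
SG_post = 1 + (1.046 − 1)·45.0/37.8467

1.0547


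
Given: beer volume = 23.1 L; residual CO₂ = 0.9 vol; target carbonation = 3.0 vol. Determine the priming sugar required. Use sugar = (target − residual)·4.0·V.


sugar = (3.0 − 0.9)·4.0·23.1

194.0400 g


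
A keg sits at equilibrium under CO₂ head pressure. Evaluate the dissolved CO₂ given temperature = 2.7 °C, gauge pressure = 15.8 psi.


vols = (P + 14.695)·(0.01821 + 0.09011·e^(−0.04·T))
vols = (15.8 + 14.695)·(0.01821 + 0.09011·e^(−0.04·2.7))

3.0219 volumes


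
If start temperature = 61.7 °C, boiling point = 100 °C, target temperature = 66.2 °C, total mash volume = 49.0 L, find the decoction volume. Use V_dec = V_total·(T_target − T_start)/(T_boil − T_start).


V_dec = 49.0·(66.2 − 61.7)/(100 − 61.7)

5.7572 L


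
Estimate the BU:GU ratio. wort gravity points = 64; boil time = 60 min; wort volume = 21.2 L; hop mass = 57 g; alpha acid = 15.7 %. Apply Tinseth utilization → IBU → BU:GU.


U = 1.65·0.000125^(GP/1000)·(1−e^(−0.04t))/4.15;  IBU = (α/100)·m·U·1000/V;  BU:GU = IBU/GP
U = 1.65·0.000125^(64/1000)·(1−e^(−0.04·60))/4.15 = 0.2034
IBU = (15.7/100)·57·0.2034·1000/21.2 = 85.8569
BU:GU = 85.8569/64

1.3415


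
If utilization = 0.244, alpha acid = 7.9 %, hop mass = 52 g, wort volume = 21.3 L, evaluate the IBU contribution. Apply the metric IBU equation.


IBU = (α/100)·mass·U·1000 / V
IBU = (7.9/100)·52·0.244·1000 / 21.3

47.0588 IBU


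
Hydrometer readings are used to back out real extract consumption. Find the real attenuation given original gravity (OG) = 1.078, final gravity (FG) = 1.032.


AA = (OG−FG)/(OG−1)·100;  RA = AA·0.8192
AA = (1.078 − 1.032)/(1.078 − 1)·100 = 58.9744
RA = 58.9744·0.8192

48.3118 %


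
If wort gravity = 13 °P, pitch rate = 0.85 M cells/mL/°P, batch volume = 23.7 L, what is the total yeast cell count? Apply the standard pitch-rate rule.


cells (billions) = rate · V_L · °P
cells = 0.85 · 23.7 · 13

261.8850 billion cells


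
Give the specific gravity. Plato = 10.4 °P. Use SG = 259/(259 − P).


SG = 259/(259 − 10.4)

1.0418


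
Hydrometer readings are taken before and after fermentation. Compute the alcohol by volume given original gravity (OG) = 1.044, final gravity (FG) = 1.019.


ABV = (OG − FG) · 131.25
ABV = (1.044 − 1.019) · 131.25

3.2813 % ABV


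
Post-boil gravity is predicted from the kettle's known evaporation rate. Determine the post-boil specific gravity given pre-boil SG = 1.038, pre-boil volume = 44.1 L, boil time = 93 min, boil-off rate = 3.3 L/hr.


V_post = V_pre − rate·(t/60);  SG_post = 1 + (SG_pre−1)·V_pre/V_post
V_post = 44.1 − 3.3·(93/60) = 38.9850
SG_post = 1 + (1.038 − 1)·44.1/38.9850

1.0430


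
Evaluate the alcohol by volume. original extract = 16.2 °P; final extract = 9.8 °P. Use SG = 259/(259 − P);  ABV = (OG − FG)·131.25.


OG = 259/(259 − 16.2) = 1.0667
FG = 259/(259 − 9.8) = 1.0393
ABV = (1.0667 − 1.0393)·131.25

3.5957 % ABV


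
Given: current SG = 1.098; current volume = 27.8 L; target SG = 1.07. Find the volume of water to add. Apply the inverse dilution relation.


V_water = V·((SG_curr − 1)/(SG_target − 1) − 1)
V_water = 27.8·((1.098 − 1)/(1.07 − 1) − 1)

11.1200 L


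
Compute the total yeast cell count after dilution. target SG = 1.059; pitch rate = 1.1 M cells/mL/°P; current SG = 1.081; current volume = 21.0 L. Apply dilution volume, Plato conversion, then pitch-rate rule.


V_w = V·((SG_c−1)/(SG_t−1)−1);  °P = 259 − 259/SG_t;  cells = rate·(V+V_w)·°P
V_w = 21.0·((1.081−1)/(1.059−1)−1) = 7.8305
V_final = 21.0 + 7.8305 = 28.8305
°P = 259 − 259/1.059 = 14.4297
cells = 1.1·28.8305·14.4297

457.6156 billion cells


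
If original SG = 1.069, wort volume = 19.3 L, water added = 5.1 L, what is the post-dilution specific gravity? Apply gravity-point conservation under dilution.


SG_new = 1 + (SG_old − 1)·V_old/(V_old + V_water)
pts = (1.069 − 1)·1000·19.3/(19.3 + 5.1) = 54.5779
SG_new = 1 + 54.5779/1000

1.0546


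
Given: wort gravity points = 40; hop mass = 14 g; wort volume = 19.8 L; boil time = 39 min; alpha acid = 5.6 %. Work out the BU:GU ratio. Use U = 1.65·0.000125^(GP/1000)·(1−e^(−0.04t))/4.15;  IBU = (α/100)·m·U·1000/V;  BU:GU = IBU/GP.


U = 1.65·0.000125^(40/1000)·(1−e^(−0.04·39))/4.15 = 0.2192
IBU = (5.6/100)·14·0.2192·1000/19.8 = 8.6799
BU:GU = 8.6799/40

0.2170


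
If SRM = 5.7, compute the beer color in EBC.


EBC = SRM · 1.97
EBC = 5.7 · 1.97

11.2290 EBC


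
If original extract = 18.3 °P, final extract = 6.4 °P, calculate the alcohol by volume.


SG = 259/(259 − P);  ABV = (OG − FG)·131.25
OG = 259/(259 − 18.3) = 1.0760
FG = 259/(259 − 6.4) = 1.0253
ABV = (1.0760 − 1.0253)·131.25

6.6533 % ABV


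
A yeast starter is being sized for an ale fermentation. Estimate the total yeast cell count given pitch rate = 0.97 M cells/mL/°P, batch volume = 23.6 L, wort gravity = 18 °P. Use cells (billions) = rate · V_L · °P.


cells = 0.97 · 23.6 · 18

412.0560 billion cells


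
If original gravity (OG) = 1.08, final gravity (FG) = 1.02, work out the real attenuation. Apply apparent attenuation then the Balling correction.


AA = (OG−FG)/(OG−1)·100;  RA = AA·0.8192
AA = (1.08 − 1.02)/(1.08 − 1)·100 = 75.0000
RA = 75.0000·0.8192

61.4400 %


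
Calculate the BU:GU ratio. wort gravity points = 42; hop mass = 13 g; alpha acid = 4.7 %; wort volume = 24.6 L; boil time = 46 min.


U = 1.65·0.000125^(GP/1000)·(1−e^(−0.04t))/4.15;  IBU = (α/100)·m·U·1000/V;  BU:GU = IBU/GP
U = 1.65·0.000125^(42/1000)·(1−e^(−0.04·46))/4.15 = 0.2293
IBU = (4.7/100)·13·0.2293·1000/24.6 = 5.6951
BU:GU = 5.6951/42

0.1356


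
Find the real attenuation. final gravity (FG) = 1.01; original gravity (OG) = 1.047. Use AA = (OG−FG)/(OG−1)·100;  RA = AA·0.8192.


AA = (1.047 − 1.01)/(1.047 − 1)·100 = 78.7234
RA = 78.7234·0.8192

64.4902 %


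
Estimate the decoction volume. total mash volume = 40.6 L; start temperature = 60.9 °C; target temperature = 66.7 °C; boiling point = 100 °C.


V_dec = V_total·(T_target − T_start)/(T_boil − T_start)
V_dec = 40.6·(66.7 − 60.9)/(100 − 60.9)

6.0225 L


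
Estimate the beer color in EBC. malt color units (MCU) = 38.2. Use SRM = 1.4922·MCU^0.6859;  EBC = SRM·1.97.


SRM = 1.4922·38.2^0.6859 = 18.1537
EBC = 18.1537·1.97

35.7627 EBC


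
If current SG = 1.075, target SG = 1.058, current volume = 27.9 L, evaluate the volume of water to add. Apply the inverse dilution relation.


V_water = V·((SG_curr − 1)/(SG_target − 1) − 1)
V_water = 27.9·((1.075 − 1)/(1.058 − 1) − 1)

8.1776 L


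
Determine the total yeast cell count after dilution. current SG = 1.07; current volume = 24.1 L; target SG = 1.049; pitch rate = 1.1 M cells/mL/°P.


V_w = V·((SG_c−1)/(SG_t−1)−1);  °P = 259 − 259/SG_t;  cells = rate·(V+V_w)·°P
V_w = 24.1·((1.07−1)/(1.049−1)−1) = 10.3286
V_final = 24.1 + 10.3286 = 34.4286
°P = 259 − 259/1.049 = 12.0982
cells = 1.1·34.4286·12.0982

458.1757 billion cells


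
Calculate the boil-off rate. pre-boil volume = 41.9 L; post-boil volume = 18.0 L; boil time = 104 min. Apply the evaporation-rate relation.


rate = (V_pre − V_post) / (t_min/60)
rate = (41.9 − 18.0) / (104/60)

13.7885 L/hr


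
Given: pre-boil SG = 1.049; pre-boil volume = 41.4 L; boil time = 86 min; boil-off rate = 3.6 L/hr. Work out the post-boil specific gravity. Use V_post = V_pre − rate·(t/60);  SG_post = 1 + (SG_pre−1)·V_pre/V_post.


V_post = 41.4 − 3.6·(86/60) = 36.2400
SG_post = 1 + (1.049 − 1)·41.4/36.2400

1.0560


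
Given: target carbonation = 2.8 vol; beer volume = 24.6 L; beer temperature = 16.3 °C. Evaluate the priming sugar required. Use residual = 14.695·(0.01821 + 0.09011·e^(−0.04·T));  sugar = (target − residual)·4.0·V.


residual = 14.695·(0.01821 + 0.09011·e^(−0.04·16.3)) = 0.9575
sugar = (2.8 − 0.9575)·4.0·24.6

181.3030 g


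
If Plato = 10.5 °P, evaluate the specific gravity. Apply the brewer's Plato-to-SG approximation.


SG = 259/(259 − P)
SG = 259/(259 − 10.5)

1.0423


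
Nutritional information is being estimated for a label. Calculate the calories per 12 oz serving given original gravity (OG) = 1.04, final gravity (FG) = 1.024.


ABW = (OG−FG)·131.25·0.79/FG;  °P = 259 − 259/SG (for OG→OE and FG→AE);  RE = 0.1808·OE + 0.8192·AE;  Cal = (6.9·ABW + 4·(RE−0.1))·FG·3.55
ABW = (1.04 − 1.024)·131.25·0.79/1.024 = 1.6201
OE = 259 − 259/1.04 = 9.9615 °P
AE = 259 − 259/1.024 = 6.0703 °P
RE = 0.1808·9.9615 + 0.8192·6.0703 = 6.7738 °P
Cal = (6.9·1.6201 + 4·(6.7738−0.1))·1.024·3.55

137.6803 kcal


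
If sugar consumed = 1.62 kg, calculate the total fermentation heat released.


Q = m_sugar · 590 kJ/kg
Q = 1.62 · 590

955.8000 kJ


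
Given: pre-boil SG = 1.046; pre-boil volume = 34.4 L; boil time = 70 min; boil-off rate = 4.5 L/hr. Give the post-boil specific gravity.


V_post = V_pre − rate·(t/60);  SG_post = 1 + (SG_pre−1)·V_pre/V_post
V_post = 34.4 − 4.5·(70/60) = 29.1500
SG_post = 1 + (1.046 − 1)·34.4/29.1500

1.0543


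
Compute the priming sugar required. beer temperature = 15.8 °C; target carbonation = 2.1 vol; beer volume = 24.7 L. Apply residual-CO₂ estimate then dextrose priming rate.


residual = 14.695·(0.01821 + 0.09011·e^(−0.04·T));  sugar = (target − residual)·4.0·V
residual = 14.695·(0.01821 + 0.09011·e^(−0.04·15.8)) = 0.9714
sugar = (2.1 − 0.9714)·4.0·24.7

111.5030 g


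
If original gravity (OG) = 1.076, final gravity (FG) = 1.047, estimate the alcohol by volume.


ABV = (OG − FG) · 131.25
ABV = (1.076 − 1.047) · 131.25

3.8063 % ABV


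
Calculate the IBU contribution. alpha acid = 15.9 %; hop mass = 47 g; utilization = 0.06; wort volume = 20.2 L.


IBU = (α/100)·mass·U·1000 / V
IBU = (15.9/100)·47·0.06·1000 / 20.2

22.1970 IBU


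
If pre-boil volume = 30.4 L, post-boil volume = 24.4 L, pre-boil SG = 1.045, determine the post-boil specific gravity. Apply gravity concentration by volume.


SG_post = 1 + (SG_pre − 1)·V_pre/V_post
pts_pre = (1.045 − 1)·1000 = 45.0000
pts_post = 45.0000·30.4/24.4 = 56.0656
SG_post = 1 + 56.0656/1000

1.0561


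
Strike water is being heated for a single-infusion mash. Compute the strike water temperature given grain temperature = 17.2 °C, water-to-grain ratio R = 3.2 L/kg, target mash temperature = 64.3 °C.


T_strike = (0.41/R)·(T_mash − T_grain) + T_mash
T_strike = (0.41/3.2)·(64.3 − 17.2) + 64.3

70.3347 °C


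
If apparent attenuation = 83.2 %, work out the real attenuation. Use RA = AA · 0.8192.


RA = 83.2 · 0.8192

68.1574 %


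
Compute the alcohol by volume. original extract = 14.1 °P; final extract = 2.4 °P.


SG = 259/(259 − P);  ABV = (OG − FG)·131.25
OG = 259/(259 − 14.1) = 1.0576
FG = 259/(259 − 2.4) = 1.0094
ABV = (1.0576 − 1.0094)·131.25

6.3291 % ABV


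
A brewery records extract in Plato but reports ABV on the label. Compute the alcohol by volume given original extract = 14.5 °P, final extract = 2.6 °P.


SG = 259/(259 − P);  ABV = (OG − FG)·131.25
OG = 259/(259 − 14.5) = 1.0593
FG = 259/(259 − 2.6) = 1.0101
ABV = (1.0593 − 1.0101)·131.25

6.4528 % ABV


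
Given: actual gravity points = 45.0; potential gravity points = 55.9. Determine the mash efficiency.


efficiency = actual / potential × 100
efficiency = 45.0 / 55.9 × 100

80.5009 %


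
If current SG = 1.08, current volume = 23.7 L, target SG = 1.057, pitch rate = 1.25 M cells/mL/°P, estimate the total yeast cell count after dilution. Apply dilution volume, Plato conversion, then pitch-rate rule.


V_w = V·((SG_c−1)/(SG_t−1)−1);  °P = 259 − 259/SG_t;  cells = rate·(V+V_w)·°P
V_w = 23.7·((1.08−1)/(1.057−1)−1) = 9.5632
V_final = 23.7 + 9.5632 = 33.2632
°P = 259 − 259/1.057 = 13.9669
cells = 1.25·33.2632·13.9669

580.7285 billion cells


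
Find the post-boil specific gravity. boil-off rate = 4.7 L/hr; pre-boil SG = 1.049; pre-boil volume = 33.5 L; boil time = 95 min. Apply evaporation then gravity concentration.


V_post = V_pre − rate·(t/60);  SG_post = 1 + (SG_pre−1)·V_pre/V_post
V_post = 33.5 − 4.7·(95/60) = 26.0583
SG_post = 1 + (1.049 − 1)·33.5/26.0583

1.0630


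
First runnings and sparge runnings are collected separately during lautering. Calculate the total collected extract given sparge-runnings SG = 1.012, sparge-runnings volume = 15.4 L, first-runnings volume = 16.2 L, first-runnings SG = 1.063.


total = Σ (SG_i − 1)·1000·V_i
first = (1.063 − 1)·1000·16.2 = 1020.6000
sparge = (1.012 − 1)·1000·15.4 = 184.8000
total = 1020.6000 + 184.8000

1205.4000 gravity·L


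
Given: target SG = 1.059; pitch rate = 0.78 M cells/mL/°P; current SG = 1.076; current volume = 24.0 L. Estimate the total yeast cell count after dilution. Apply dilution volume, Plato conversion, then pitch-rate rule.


V_w = V·((SG_c−1)/(SG_t−1)−1);  °P = 259 − 259/SG_t;  cells = rate·(V+V_w)·°P
V_w = 24.0·((1.076−1)/(1.059−1)−1) = 6.9153
V_final = 24.0 + 6.9153 = 30.9153
°P = 259 − 259/1.059 = 14.4297
cells = 0.78·30.9153·14.4297

347.9551 billion cells


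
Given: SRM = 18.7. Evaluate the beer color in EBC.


EBC = SRM · 1.97
EBC = 18.7 · 1.97

36.8390 EBC


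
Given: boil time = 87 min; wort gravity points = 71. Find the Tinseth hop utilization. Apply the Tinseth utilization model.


U = 1.65·0.000125^(GP/1000) · (1 − e^(−0.04·t))/4.15
bigness = 1.65·0.000125^(71/1000) = 0.8717
boil_factor = (1 − e^(−0.04·87))/4.15 = 0.2335
U = 0.8717 · 0.2335

0.2036


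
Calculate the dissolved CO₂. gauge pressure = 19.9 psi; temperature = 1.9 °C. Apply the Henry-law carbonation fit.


vols = (P + 14.695)·(0.01821 + 0.09011·e^(−0.04·T))
vols = (19.9 + 14.695)·(0.01821 + 0.09011·e^(−0.04·1.9))

3.5192 volumes


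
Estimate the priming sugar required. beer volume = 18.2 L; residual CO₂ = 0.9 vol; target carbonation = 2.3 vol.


sugar = (target − residual)·4.0·V
sugar = (2.3 − 0.9)·4.0·18.2

101.9200 g


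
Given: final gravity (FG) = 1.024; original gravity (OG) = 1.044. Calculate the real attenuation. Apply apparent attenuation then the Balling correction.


AA = (OG−FG)/(OG−1)·100;  RA = AA·0.8192
AA = (1.044 − 1.024)/(1.044 − 1)·100 = 45.4545
RA = 45.4545·0.8192

37.2364 %


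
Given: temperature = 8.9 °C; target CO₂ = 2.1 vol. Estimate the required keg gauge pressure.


psi = vols/(0.01821 + 0.09011·e^(−0.04·T)) − 14.695
psi = 2.1/(0.01821 + 0.09011·e^(−0.04·8.9)) − 14.695

11.1259 psi


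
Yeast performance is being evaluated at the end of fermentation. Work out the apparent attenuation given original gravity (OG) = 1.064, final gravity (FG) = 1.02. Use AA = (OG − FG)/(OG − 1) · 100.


AA = (1.064 − 1.02)/(1.064 − 1) · 100

68.7500 %


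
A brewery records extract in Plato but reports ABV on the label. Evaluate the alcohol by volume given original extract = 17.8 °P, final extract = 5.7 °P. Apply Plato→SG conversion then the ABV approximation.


SG = 259/(259 − P);  ABV = (OG − FG)·131.25
OG = 259/(259 − 17.8) = 1.0738
FG = 259/(259 − 5.7) = 1.0225
ABV = (1.0738 − 1.0225)·131.25

6.7324 % ABV


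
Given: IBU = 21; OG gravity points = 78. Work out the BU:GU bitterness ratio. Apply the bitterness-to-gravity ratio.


BU:GU = IBU / OG_points
BU:GU = 21 / 78

0.2692


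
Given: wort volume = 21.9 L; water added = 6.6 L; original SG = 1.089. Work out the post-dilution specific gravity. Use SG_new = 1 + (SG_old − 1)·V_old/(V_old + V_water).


pts = (1.089 − 1)·1000·21.9/(21.9 + 6.6) = 68.3895
SG_new = 1 + 68.3895/1000

1.0684


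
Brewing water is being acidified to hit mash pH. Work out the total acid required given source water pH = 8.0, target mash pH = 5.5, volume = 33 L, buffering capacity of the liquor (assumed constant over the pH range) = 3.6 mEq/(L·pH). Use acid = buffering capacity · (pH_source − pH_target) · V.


acid = 3.6 · (8.0 − 5.5) · 33

297.0000 mEq


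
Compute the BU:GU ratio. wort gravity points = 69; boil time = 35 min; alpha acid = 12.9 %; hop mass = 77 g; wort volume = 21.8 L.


U = 1.65·0.000125^(GP/1000)·(1−e^(−0.04t))/4.15;  IBU = (α/100)·m·U·1000/V;  BU:GU = IBU/GP
U = 1.65·0.000125^(69/1000)·(1−e^(−0.04·35))/4.15 = 0.1611
IBU = (12.9/100)·77·0.1611·1000/21.8 = 73.4132
BU:GU = 73.4132/69

1.0640


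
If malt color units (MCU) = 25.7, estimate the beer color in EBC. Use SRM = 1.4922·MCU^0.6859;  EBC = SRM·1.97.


SRM = 1.4922·25.7^0.6859 = 13.8325
EBC = 13.8325·1.97

27.2500 EBC


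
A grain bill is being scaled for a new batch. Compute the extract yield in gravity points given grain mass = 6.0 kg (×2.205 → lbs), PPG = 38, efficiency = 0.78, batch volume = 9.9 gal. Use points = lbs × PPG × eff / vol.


lbs = 6.0 × 2.205 = 13.2300
points = 13.2300 × 38 × 0.78 / 9.9

39.6098 points


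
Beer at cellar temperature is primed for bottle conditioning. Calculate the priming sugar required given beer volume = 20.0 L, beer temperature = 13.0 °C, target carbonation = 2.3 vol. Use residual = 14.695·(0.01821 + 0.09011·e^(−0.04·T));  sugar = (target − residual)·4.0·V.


residual = 14.695·(0.01821 + 0.09011·e^(−0.04·13.0)) = 1.0548
sugar = (2.3 − 1.0548)·4.0·20.0

99.6128 g


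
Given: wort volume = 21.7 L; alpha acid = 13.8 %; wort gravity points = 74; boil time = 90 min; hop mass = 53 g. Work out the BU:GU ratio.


U = 1.65·0.000125^(GP/1000)·(1−e^(−0.04t))/4.15;  IBU = (α/100)·m·U·1000/V;  BU:GU = IBU/GP
U = 1.65·0.000125^(74/1000)·(1−e^(−0.04·90))/4.15 = 0.1989
IBU = (13.8/100)·53·0.1989·1000/21.7 = 67.0302
BU:GU = 67.0302/74

0.9058


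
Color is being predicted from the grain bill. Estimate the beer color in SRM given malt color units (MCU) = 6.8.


SRM = 1.4922 · MCU^0.6859
SRM = 1.4922 · 6.8^0.6859

5.5571 SRM


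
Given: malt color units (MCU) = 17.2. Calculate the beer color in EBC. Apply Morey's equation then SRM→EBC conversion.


SRM = 1.4922·MCU^0.6859;  EBC = SRM·1.97
SRM = 1.4922·17.2^0.6859 = 10.5021
EBC = 10.5021·1.97

20.6891 EBC


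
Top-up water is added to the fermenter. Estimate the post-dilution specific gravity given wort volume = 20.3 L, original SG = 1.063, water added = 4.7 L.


SG_new = 1 + (SG_old − 1)·V_old/(V_old + V_water)
pts = (1.063 − 1)·1000·20.3/(20.3 + 4.7) = 51.1560
SG_new = 1 + 51.1560/1000

1.0512


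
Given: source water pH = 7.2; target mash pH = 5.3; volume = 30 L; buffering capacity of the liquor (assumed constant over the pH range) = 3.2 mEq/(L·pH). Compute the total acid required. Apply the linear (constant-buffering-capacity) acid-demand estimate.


acid = buffering capacity · (pH_source − pH_target) · V
acid = 3.2 · (7.2 − 5.3) · 30

182.4000 mEq


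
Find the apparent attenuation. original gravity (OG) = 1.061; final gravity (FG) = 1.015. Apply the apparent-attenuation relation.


AA = (OG − FG)/(OG − 1) · 100
AA = (1.061 − 1.015)/(1.061 − 1) · 100

75.4098 %


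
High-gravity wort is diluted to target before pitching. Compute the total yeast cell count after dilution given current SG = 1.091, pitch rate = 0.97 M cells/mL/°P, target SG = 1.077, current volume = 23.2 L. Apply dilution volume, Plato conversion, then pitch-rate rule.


V_w = V·((SG_c−1)/(SG_t−1)−1);  °P = 259 − 259/SG_t;  cells = rate·(V+V_w)·°P
V_w = 23.2·((1.091−1)/(1.077−1)−1) = 4.2182
V_final = 23.2 + 4.2182 = 27.4182
°P = 259 − 259/1.077 = 18.5172
cells = 0.97·27.4182·18.5172

492.4761 billion cells


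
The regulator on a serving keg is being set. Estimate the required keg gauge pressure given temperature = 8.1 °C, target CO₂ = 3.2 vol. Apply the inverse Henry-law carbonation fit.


psi = vols/(0.01821 + 0.09011·e^(−0.04·T)) − 14.695
psi = 3.2/(0.01821 + 0.09011·e^(−0.04·8.1)) − 14.695

23.6826 psi


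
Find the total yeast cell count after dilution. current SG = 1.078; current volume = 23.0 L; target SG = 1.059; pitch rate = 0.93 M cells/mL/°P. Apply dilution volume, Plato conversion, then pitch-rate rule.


V_w = V·((SG_c−1)/(SG_t−1)−1);  °P = 259 − 259/SG_t;  cells = rate·(V+V_w)·°P
V_w = 23.0·((1.078−1)/(1.059−1)−1) = 7.4068
V_final = 23.0 + 7.4068 = 30.4068
°P = 259 − 259/1.059 = 14.4297
cells = 0.93·30.4068·14.4297

408.0461 billion cells


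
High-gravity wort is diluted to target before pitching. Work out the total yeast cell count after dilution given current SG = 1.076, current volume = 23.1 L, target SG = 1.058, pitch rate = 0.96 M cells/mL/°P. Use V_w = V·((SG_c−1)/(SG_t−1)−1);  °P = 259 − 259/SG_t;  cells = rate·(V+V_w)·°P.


V_w = 23.1·((1.076−1)/(1.058−1)−1) = 7.1690
V_final = 23.1 + 7.1690 = 30.2690
°P = 259 − 259/1.058 = 14.1985
cells = 0.96·30.2690·14.1985

412.5826 billion cells


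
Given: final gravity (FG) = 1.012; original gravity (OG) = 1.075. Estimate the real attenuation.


AA = (OG−FG)/(OG−1)·100;  RA = AA·0.8192
AA = (1.075 − 1.012)/(1.075 − 1)·100 = 84.0000
RA = 84.0000·0.8192

68.8128 %


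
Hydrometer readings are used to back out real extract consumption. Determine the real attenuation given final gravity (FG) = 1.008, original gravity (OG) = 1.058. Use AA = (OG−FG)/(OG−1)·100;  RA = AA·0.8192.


AA = (1.058 − 1.008)/(1.058 − 1)·100 = 86.2069
RA = 86.2069·0.8192

70.6207 %


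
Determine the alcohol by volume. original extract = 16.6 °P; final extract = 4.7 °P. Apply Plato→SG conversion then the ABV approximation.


SG = 259/(259 − P);  ABV = (OG − FG)·131.25
OG = 259/(259 − 16.6) = 1.0685
FG = 259/(259 − 4.7) = 1.0185
ABV = (1.0685 − 1.0185)·131.25

6.5625 % ABV


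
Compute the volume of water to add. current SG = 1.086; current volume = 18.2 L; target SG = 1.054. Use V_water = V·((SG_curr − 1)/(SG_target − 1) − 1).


V_water = 18.2·((1.086 − 1)/(1.054 − 1) − 1)

10.7852 L


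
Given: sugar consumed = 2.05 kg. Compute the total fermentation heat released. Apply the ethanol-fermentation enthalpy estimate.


Q = m_sugar · 590 kJ/kg
Q = 2.05 · 590

1209.5000 kJ


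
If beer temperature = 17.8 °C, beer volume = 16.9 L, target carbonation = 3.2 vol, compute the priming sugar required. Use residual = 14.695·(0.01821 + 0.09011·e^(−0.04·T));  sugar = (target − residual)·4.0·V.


residual = 14.695·(0.01821 + 0.09011·e^(−0.04·17.8)) = 0.9173
sugar = (3.2 − 0.9173)·4.0·16.9

154.3096 g


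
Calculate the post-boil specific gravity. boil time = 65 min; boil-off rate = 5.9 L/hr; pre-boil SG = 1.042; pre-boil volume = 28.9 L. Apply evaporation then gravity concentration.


V_post = V_pre − rate·(t/60);  SG_post = 1 + (SG_pre−1)·V_pre/V_post
V_post = 28.9 − 5.9·(65/60) = 22.5083
SG_post = 1 + (1.042 − 1)·28.9/22.5083

1.0539


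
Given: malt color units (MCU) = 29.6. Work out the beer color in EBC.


SRM = 1.4922·MCU^0.6859;  EBC = SRM·1.97
SRM = 1.4922·29.6^0.6859 = 15.2400
EBC = 15.2400·1.97

30.0229 EBC


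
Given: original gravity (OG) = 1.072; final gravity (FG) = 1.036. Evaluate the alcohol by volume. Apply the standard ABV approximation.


ABV = (OG − FG) · 131.25
ABV = (1.072 − 1.036) · 131.25

4.7250 % ABV


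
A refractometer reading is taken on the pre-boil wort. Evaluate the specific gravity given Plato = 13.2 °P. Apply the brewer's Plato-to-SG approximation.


SG = 259/(259 − P)
SG = 259/(259 − 13.2)

1.0537


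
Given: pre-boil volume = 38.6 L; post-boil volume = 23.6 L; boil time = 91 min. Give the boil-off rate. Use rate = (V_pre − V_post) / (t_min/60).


rate = (38.6 − 23.6) / (91/60)

9.8901 L/hr


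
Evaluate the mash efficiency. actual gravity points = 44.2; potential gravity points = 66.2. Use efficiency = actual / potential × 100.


efficiency = 44.2 / 66.2 × 100

66.7674 %


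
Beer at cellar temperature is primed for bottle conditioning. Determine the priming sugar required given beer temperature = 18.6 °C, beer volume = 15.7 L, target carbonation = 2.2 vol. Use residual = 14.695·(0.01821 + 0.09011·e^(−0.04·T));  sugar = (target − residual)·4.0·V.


residual = 14.695·(0.01821 + 0.09011·e^(−0.04·18.6)) = 0.8969
sugar = (2.2 − 0.8969)·4.0·15.7

81.8377 g


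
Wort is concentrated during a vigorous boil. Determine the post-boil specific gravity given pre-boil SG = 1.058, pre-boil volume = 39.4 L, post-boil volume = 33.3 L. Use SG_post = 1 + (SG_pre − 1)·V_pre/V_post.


pts_pre = (1.058 − 1)·1000 = 58.0000
pts_post = 58.0000·39.4/33.3 = 68.6246
SG_post = 1 + 68.6246/1000

1.0686


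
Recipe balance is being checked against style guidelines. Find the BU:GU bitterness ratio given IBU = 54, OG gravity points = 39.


BU:GU = IBU / OG_points
BU:GU = 54 / 39

1.3846


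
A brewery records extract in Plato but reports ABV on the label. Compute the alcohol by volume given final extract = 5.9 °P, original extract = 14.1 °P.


SG = 259/(259 − P);  ABV = (OG − FG)·131.25
OG = 259/(259 − 14.1) = 1.0576
FG = 259/(259 − 5.9) = 1.0233
ABV = (1.0576 − 1.0233)·131.25

4.4971 % ABV


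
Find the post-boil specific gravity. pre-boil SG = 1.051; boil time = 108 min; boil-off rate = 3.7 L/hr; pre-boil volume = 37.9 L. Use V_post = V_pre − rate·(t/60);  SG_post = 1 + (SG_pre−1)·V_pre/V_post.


V_post = 37.9 − 3.7·(108/60) = 31.2400
SG_post = 1 + (1.051 − 1)·37.9/31.2400

1.0619


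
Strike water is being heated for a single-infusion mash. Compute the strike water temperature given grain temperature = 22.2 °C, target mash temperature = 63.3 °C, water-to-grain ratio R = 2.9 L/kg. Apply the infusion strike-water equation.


T_strike = (0.41/R)·(T_mash − T_grain) + T_mash
T_strike = (0.41/2.9)·(63.3 − 22.2) + 63.3

69.1107 °C


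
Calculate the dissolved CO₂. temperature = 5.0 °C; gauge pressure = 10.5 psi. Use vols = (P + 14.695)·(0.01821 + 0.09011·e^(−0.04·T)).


vols = (10.5 + 14.695)·(0.01821 + 0.09011·e^(−0.04·5.0))

2.3176 volumes


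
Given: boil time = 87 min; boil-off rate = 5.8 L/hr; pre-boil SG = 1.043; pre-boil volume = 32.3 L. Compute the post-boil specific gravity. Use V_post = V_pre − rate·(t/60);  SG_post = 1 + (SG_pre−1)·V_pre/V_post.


V_post = 32.3 − 5.8·(87/60) = 23.8900
SG_post = 1 + (1.043 − 1)·32.3/23.8900

1.0581


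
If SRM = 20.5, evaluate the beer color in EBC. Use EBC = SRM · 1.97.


EBC = 20.5 · 1.97

40.3850 EBC


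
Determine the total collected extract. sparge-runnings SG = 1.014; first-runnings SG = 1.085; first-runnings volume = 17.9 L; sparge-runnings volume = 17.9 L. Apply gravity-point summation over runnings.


total = Σ (SG_i − 1)·1000·V_i
first = (1.085 − 1)·1000·17.9 = 1521.5000
sparge = (1.014 − 1)·1000·17.9 = 250.6000
total = 1521.5000 + 250.6000

1772.1000 gravity·L


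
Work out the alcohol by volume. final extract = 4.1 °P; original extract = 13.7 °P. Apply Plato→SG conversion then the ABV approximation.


SG = 259/(259 − P);  ABV = (OG − FG)·131.25
OG = 259/(259 − 13.7) = 1.0558
FG = 259/(259 − 4.1) = 1.0161
ABV = (1.0558 − 1.0161)·131.25

5.2192 % ABV


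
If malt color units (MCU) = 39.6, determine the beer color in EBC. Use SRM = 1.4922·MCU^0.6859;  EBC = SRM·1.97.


SRM = 1.4922·39.6^0.6859 = 18.6074
EBC = 18.6074·1.97

36.6566 EBC


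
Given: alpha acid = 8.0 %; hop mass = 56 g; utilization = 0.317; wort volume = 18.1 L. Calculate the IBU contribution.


IBU = (α/100)·mass·U·1000 / V
IBU = (8.0/100)·56·0.317·1000 / 18.1

78.4619 IBU


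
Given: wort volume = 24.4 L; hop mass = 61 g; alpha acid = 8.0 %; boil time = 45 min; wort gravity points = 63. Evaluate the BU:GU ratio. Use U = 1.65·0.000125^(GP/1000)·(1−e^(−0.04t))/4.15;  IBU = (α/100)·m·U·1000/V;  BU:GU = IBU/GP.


U = 1.65·0.000125^(63/1000)·(1−e^(−0.04·45))/4.15 = 0.1884
IBU = (8.0/100)·61·0.1884·1000/24.4 = 37.6792
BU:GU = 37.6792/63

0.5981


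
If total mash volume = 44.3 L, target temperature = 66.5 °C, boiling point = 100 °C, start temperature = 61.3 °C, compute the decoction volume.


V_dec = V_total·(T_target − T_start)/(T_boil − T_start)
V_dec = 44.3·(66.5 − 61.3)/(100 − 61.3)

5.9525 L


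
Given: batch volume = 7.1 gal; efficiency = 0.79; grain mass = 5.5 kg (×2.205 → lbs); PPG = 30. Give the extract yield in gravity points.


points = lbs × PPG × eff / vol
lbs = 5.5 × 2.205 = 12.1275
points = 12.1275 × 30 × 0.79 / 7.1

40.4819 points


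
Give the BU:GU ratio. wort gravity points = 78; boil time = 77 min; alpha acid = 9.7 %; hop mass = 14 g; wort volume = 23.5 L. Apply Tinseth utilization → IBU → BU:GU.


U = 1.65·0.000125^(GP/1000)·(1−e^(−0.04t))/4.15;  IBU = (α/100)·m·U·1000/V;  BU:GU = IBU/GP
U = 1.65·0.000125^(78/1000)·(1−e^(−0.04·77))/4.15 = 0.1882
IBU = (9.7/100)·14·0.1882·1000/23.5 = 10.8741
BU:GU = 10.8741/78

0.1394


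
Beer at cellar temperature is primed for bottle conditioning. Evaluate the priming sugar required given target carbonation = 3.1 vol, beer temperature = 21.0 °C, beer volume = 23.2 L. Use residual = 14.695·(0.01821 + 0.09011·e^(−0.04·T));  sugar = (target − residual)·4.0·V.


residual = 14.695·(0.01821 + 0.09011·e^(−0.04·21.0)) = 0.8393
sugar = (3.1 − 0.8393)·4.0·23.2

209.7974 g


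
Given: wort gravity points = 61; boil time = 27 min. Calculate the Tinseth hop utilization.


U = 1.65·0.000125^(GP/1000) · (1 − e^(−0.04·t))/4.15
bigness = 1.65·0.000125^(61/1000) = 0.9537
boil_factor = (1 − e^(−0.04·27))/4.15 = 0.1591
U = 0.9537 · 0.1591

0.1518


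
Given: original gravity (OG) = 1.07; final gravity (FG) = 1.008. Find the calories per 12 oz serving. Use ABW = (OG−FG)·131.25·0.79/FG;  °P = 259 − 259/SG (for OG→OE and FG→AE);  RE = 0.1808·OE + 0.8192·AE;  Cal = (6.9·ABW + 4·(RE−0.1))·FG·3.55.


ABW = (1.07 − 1.008)·131.25·0.79/1.008 = 6.3776
OE = 259 − 259/1.07 = 16.9439 °P
AE = 259 − 259/1.008 = 2.0556 °P
RE = 0.1808·16.9439 + 0.8192·2.0556 = 4.7474 °P
Cal = (6.9·6.3776 + 4·(4.7474−0.1))·1.008·3.55

223.9898 kcal


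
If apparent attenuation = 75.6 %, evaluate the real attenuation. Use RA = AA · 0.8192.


RA = 75.6 · 0.8192

61.9315 %


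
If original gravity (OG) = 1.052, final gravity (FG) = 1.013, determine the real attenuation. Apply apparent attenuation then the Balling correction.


AA = (OG−FG)/(OG−1)·100;  RA = AA·0.8192
AA = (1.052 − 1.013)/(1.052 − 1)·100 = 75.0000
RA = 75.0000·0.8192

61.4400 %


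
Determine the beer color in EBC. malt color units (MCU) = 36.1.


SRM = 1.4922·MCU^0.6859;  EBC = SRM·1.97
SRM = 1.4922·36.1^0.6859 = 17.4631
EBC = 17.4631·1.97

34.4023 EBC


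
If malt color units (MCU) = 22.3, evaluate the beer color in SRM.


SRM = 1.4922 · MCU^0.6859
SRM = 1.4922 · 22.3^0.6859

12.5496 SRM


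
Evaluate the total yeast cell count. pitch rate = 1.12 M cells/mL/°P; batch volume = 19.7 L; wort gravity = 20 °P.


cells (billions) = rate · V_L · °P
cells = 1.12 · 19.7 · 20

441.2800 billion cells


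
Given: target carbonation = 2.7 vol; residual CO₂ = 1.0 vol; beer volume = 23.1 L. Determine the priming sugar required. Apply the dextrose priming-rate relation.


sugar = (target − residual)·4.0·V
sugar = (2.7 − 1.0)·4.0·23.1

157.0800 g


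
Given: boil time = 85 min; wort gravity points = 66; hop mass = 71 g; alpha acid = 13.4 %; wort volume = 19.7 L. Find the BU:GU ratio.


U = 1.65·0.000125^(GP/1000)·(1−e^(−0.04t))/4.15;  IBU = (α/100)·m·U·1000/V;  BU:GU = IBU/GP
U = 1.65·0.000125^(66/1000)·(1−e^(−0.04·85))/4.15 = 0.2124
IBU = (13.4/100)·71·0.2124·1000/19.7 = 102.5623
BU:GU = 102.5623/66

1.5540


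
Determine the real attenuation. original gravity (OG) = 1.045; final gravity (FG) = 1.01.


AA = (OG−FG)/(OG−1)·100;  RA = AA·0.8192
AA = (1.045 − 1.01)/(1.045 − 1)·100 = 77.7778
RA = 77.7778·0.8192

63.7156 %


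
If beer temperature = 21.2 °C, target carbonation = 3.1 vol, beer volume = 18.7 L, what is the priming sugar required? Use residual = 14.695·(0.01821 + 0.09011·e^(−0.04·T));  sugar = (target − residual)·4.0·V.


residual = 14.695·(0.01821 + 0.09011·e^(−0.04·21.2)) = 0.8347
sugar = (3.1 − 0.8347)·4.0·18.7

169.4446 g


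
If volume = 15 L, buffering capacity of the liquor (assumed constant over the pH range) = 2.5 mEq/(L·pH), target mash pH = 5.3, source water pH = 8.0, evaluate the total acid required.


acid = buffering capacity · (pH_source − pH_target) · V
acid = 2.5 · (8.0 − 5.3) · 15

101.2500 mEq


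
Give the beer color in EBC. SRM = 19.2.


EBC = SRM · 1.97
EBC = 19.2 · 1.97

37.8240 EBC


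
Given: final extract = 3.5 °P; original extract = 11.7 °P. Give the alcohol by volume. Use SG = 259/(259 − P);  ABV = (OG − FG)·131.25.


OG = 259/(259 − 11.7) = 1.0473
FG = 259/(259 − 3.5) = 1.0137
ABV = (1.0473 − 1.0137)·131.25

4.4116 % ABV


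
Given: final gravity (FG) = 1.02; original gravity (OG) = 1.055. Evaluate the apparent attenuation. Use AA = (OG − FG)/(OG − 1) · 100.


AA = (1.055 − 1.02)/(1.055 − 1) · 100

63.6364 %


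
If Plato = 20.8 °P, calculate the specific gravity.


SG = 259/(259 − P)
SG = 259/(259 − 20.8)

1.0873


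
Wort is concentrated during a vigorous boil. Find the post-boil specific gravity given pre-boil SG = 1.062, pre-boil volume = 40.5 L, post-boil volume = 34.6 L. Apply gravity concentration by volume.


SG_post = 1 + (SG_pre − 1)·V_pre/V_post
pts_pre = (1.062 − 1)·1000 = 62.0000
pts_post = 62.0000·40.5/34.6 = 72.5723
SG_post = 1 + 72.5723/1000

1.0726


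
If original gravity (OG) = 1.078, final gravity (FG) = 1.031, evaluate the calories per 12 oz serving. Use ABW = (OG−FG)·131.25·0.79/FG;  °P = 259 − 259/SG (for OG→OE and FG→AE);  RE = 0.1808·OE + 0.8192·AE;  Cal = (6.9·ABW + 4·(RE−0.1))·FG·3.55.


ABW = (1.078 − 1.031)·131.25·0.79/1.031 = 4.7268
OE = 259 − 259/1.078 = 18.7403 °P
AE = 259 − 259/1.031 = 7.7876 °P
RE = 0.1808·18.7403 + 0.8192·7.7876 = 9.7678 °P
Cal = (6.9·4.7268 + 4·(9.7678−0.1))·1.031·3.55

260.9107 kcal


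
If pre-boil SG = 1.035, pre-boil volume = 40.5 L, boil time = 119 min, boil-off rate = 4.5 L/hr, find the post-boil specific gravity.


V_post = V_pre − rate·(t/60);  SG_post = 1 + (SG_pre−1)·V_pre/V_post
V_post = 40.5 − 4.5·(119/60) = 31.5750
SG_post = 1 + (1.035 − 1)·40.5/31.5750

1.0449


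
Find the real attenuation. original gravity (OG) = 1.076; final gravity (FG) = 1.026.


AA = (OG−FG)/(OG−1)·100;  RA = AA·0.8192
AA = (1.076 − 1.026)/(1.076 − 1)·100 = 65.7895
RA = 65.7895·0.8192

53.8947 %


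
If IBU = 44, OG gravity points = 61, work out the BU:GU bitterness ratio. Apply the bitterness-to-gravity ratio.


BU:GU = IBU / OG_points
BU:GU = 44 / 61

0.7213


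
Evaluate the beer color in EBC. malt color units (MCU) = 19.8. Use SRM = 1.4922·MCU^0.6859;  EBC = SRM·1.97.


SRM = 1.4922·19.8^0.6859 = 11.5667
EBC = 11.5667·1.97

22.7864 EBC
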